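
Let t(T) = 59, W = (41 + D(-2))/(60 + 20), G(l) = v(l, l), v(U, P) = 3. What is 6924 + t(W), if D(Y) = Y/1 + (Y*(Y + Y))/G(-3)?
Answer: 6983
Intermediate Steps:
G(l) = 3
D(Y) = Y + 2*Y²/3 (D(Y) = Y/1 + (Y*(Y + Y))/3 = Y*1 + (Y*(2*Y))*(⅓) = Y + (2*Y²)*(⅓) = Y + 2*Y²/3)
W = 25/48 (W = (41 + (⅓)*(-2)*(3 + 2*(-2)))/(60 + 20) = (41 + (⅓)*(-2)*(3 - 4))/80 = (41 + (⅓)*(-2)*(-1))*(1/80) = (41 + ⅔)*(1/80) = (125/3)*(1/80) = 25/48 ≈ 0.52083)
6924 + t(W) = 6924 + 59 = 6983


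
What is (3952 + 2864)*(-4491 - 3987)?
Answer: -57786048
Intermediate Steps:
(3952 + 2864)*(-4491 - 3987) = 6816*(-8478) = -57786048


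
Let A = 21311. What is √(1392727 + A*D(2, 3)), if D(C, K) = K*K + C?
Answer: 2*√406787 ≈ 1275.6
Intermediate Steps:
D(C, K) = C + K² (D(C, K) = K² + C = C + K²)
√(1392727 + A*D(2, 3)) = √(1392727 + 21311*(2 + 3²)) = √(1392727 + 21311*(2 + 9)) = √(1392727 + 21311*11) = √(1392727 + 234421) = √1627148 = 2*√406787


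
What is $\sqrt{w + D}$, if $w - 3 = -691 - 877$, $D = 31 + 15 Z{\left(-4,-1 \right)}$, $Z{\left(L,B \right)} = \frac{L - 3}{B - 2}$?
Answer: $i \sqrt{1499} \approx 38.717 i$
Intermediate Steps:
$Z{\left(L,B \right)} = \frac{-3 + L}{-2 + B}$
$D = 66$ ($D = 31 + 15 \frac{-3 - 4}{-2 - 1} = 31 + 15 \frac{1}{-3} \left(-7\right) = 31 + 15 \left(\left(- \frac{1}{3}\right) \left(-7\right)\right) = 31 + 15 \cdot \frac{7}{3} = 31 + 35 = 66$)
$w = -1565$ ($w = 3 - 1568 = -1565$)
$\sqrt{w + D} = \sqrt{-1565 + 66} = \sqrt{-1499} = i \sqrt{1499}$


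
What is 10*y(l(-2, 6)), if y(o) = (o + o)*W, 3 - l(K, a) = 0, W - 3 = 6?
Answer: 540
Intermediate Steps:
W = 9 (W = 3 + 6 = 9)
l(K, a) = 3 (l(K, a) = 3 - 1*0 = 3 + 0 = 3)
y(o) = 18*o (y(o) = (o + o)*9 = (2*o)*9 = 18*o)
10*y(l(-2, 6)) = 10*(18*3) = 10*54 = 540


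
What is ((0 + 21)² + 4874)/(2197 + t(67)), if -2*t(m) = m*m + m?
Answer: -5315/81 ≈ -65.617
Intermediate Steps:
t(m) = -m/2 - m²/2 (t(m) = -(m*m + m)/2 = -(m² + m)/2 = -(m + m²)/2 = -m/2 - m²/2)
((0 + 21)² + 4874)/(2197 + t(67)) = ((0 + 21)² + 4874)/(2197 - ½*67*(1 + 67)) = (21² + 4874)/(2197 - ½*67*68) = (441 + 4874)/(2197 - 2278) = 5315/(-81) = 5315*(-1/81) = -5315/81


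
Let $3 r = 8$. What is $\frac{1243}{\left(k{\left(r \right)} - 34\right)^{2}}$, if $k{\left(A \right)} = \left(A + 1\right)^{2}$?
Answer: $\frac{100683}{34225} \approx 2.9418$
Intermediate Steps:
$r = \frac{8}{3}$ ($r = \frac{1}{3} \cdot 8 = \frac{8}{3} \approx 2.6667$)
$k{\left(A \right)} = \left(1 + A\right)^{2}$
$\frac{1243}{\left(k{\left(r \right)} - 34\right)^{2}} = \frac{1243}{\left(\left(1 + \frac{8}{3}\right)^{2} - 34\right)^{2}} = \frac{1243}{\left(\left(\frac{11}{3}\right)^{2} - 34\right)^{2}} = \frac{1243}{\left(\frac{121}{9} - 34\right)^{2}} = \frac{1243}{\left(- \frac{185}{9}\right)^{2}} = \frac{1243}{\frac{34225}{81}} = 1243 \cdot \frac{81}{34225} = \frac{100683}{34225}$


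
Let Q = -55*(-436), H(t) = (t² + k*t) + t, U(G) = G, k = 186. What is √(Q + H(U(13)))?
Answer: 2*√6645 ≈ 163.03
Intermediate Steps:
H(t) = t² + 187*t (H(t) = (t² + 186*t) + t = t² + 187*t)
Q = 23980
√(Q + H(U(13))) = √(23980 + 13*(187 + 13)) = √(23980 + 13*200) = √(23980 + 2600) = √26580 = 2*√6645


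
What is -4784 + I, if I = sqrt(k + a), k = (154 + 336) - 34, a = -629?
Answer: -4784 + I*sqrt(173) ≈ -4784.0 + 13.153*I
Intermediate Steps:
k = 456 (k = 490 - 34 = 456)
I = I*sqrt(173) (I = sqrt(456 - 629) = sqrt(-173) = I*sqrt(173) ≈ 13.153*I)
-4784 + I = -4784 + I*sqrt(173)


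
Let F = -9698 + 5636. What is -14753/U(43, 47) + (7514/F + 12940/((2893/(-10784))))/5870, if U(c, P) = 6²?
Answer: -86506359117421/206941555260 ≈ -418.02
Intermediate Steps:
F = -4062
U(c, P) = 36
-14753/U(43, 47) + (7514/F + 12940/((2893/(-10784))))/5870 = -14753/36 + (7514/(-4062) + 12940/((2893/(-10784))))/5870 = -14753*1/36 + (7514*(-1/4062) + 12940/((2893*(-1/10784))))*(1/5870) = -14753/36 + (-3757/2031 + 12940/(-2893/10784))*(1/5870) = -14753/36 + (-3757/2031 + 12940*(-10784/2893))*(1/5870) = -14753/36 + (-3757/2031 - 139544960/2893)*(1/5870) = -14753/36 - 283426682761/5875683*1/5870 = -14753/36 - 283426682761/34490259210 = -86506359117421/206941555260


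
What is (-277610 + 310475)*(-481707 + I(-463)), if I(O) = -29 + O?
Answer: -15847470135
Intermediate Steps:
(-277610 + 310475)*(-481707 + I(-463)) = (-277610 + 310475)*(-481707 + (-29 - 463)) = 32865*(-481707 - 492) = 32865*(-482199) = -15847470135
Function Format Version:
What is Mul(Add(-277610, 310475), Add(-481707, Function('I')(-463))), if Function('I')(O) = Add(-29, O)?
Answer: -15847470135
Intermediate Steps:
Mul(Add(-277610, 310475), Add(-481707, Function('I')(-463))) = Mul(Add(-277610, 310475), Add(-481707, Add(-29, -463))) = Mul(32865, Add(-481707, -492)) = Mul(32865, -482199) = -15847470135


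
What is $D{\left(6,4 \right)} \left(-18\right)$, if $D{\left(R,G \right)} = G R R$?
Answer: $-2592$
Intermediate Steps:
$D{\left(R,G \right)} = G R^{2}$
$D{\left(6,4 \right)} \left(-18\right) = 4 \cdot 6^{2} \left(-18\right) = 4 \cdot 36 \left(-18\right) = 144 \left(-18\right) = -2592$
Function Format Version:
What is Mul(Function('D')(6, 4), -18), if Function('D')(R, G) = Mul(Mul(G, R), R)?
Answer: -2592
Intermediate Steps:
Function('D')(R, G) = Mul(G, Pow(R, 2))
Mul(Function('D')(6, 4), -18) = Mul(Mul(4, Pow(6, 2)), -18) = Mul(Mul(4, 36), -18) = Mul(144, -18) = -2592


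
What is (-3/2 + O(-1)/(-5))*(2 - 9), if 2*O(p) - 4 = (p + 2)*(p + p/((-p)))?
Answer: 119/10 ≈ 11.900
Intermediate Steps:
O(p) = 2 + (-1 + p)*(2 + p)/2 (O(p) = 2 + ((p + 2)*(p + p/((-p))))/2 = 2 + ((2 + p)*(p + p*(-1/p)))/2 = 2 + ((2 + p)*(p - 1))/2 = 2 + ((2 + p)*(-1 + p))/2 = 2 + ((-1 + p)*(2 + p))/2 = 2 + (-1 + p)*(2 + p)/2)
(-3/2 + O(-1)/(-5))*(2 - 9) = (-3/2 + (1 + (½)*(-1) + (½)*(-1)²)/(-5))*(2 - 9) = (-3*½ + (1 - ½ + (½)*1)*(-⅕))*(-7) = (-3/2 + (1 - ½ + ½)*(-⅕))*(-7) = (-3/2 + 1*(-⅕))*(-7) = (-3/2 - ⅕)*(-7) = -17/10*(-7) = 119/10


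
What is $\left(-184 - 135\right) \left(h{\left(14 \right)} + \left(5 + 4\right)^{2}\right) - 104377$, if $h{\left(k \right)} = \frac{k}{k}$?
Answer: $-130535$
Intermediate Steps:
$h{\left(k \right)} = 1$
$\left(-184 - 135\right) \left(h{\left(14 \right)} + \left(5 + 4\right)^{2}\right) - 104377 = \left(-184 - 135\right) \left(1 + \left(5 + 4\right)^{2}\right) - 104377 = - 319 \left(1 + 9^{2}\right) - 104377 = - 319 \left(1 + 81\right) - 104377 = \left(-319\right) 82 - 104377 = -26158 - 104377 = -130535$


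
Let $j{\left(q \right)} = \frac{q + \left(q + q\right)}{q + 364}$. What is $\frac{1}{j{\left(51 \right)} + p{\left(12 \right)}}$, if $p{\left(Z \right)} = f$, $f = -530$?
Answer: $- \frac{415}{219797} \approx -0.0018881$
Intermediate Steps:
$p{\left(Z \right)} = -530$
$j{\left(q \right)} = \frac{3 q}{364 + q}$ ($j{\left(q \right)} = \frac{q + 2 q}{364 + q} = \frac{3 q}{364 + q}$)
$\frac{1}{j{\left(51 \right)} + p{\left(12 \right)}} = \frac{1}{3 \cdot 51 \frac{1}{364 + 51} - 530} = \frac{1}{3 \cdot 51 \cdot \frac{1}{415} - 530} = \frac{1}{\frac{153}{415} - 530} = \frac{1}{- \frac{219797}{415}} = - \frac{415}{219797}$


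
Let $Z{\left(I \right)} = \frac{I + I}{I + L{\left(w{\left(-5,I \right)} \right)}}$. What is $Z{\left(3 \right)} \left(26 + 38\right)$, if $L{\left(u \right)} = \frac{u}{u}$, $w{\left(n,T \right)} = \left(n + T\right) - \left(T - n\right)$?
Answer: $96$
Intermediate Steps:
$w{\left(n,T \right)} = 2 n$ ($w{\left(n,T \right)} = \left(T + n\right) - \left(T - n\right) = 2 n$)
$L{\left(u \right)} = 1$
$Z{\left(I \right)} = \frac{2 I}{1 + I}$ ($Z{\left(I \right)} = \frac{I + I}{I + 1} = \frac{2 I}{1 + I}$)
$Z{\left(3 \right)} \left(26 + 38\right) = 2 \cdot 3 \frac{1}{1 + 3} \left(26 + 38\right) = 2 \cdot 3 \cdot \frac{1}{4} \cdot 64 = \frac{3}{2} \cdot 64 = 96$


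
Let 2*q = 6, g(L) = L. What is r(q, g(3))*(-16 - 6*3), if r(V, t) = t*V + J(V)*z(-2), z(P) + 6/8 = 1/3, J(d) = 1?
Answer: -1751/6 ≈ -291.83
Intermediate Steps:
q = 3 (q = (1/2)*6 = 3)
z(P) = -5/12 (z(P) = -3/4 + 1/3 = -5/12)
r(V, t) = -5/12 + V*t (r(V, t) = t*V + 1*(-5/12) = V*t - 5/12 = -5/12 + V*t)
r(q, g(3))*(-16 - 6*3) = (-5/12 + 3*3)*(-16 - 6*3) = (-5/12 + 9)*(-16 - 18) = (103/12)*(-34) = -1751/6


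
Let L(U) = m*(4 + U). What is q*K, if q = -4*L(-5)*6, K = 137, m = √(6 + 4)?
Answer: 3288*√10 ≈ 10398.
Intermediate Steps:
m = √10 ≈ 3.1623
L(U) = √10*(4 + U)
q = 24*√10 (q = -4*√10*(4 - 5)*6 = -4*√10*(-1)*6 = -(-4)*√10*6 = (4*√10)*6 = 24*√10 ≈ 75.895)
q*K = (24*√10)*137 = 3288*√10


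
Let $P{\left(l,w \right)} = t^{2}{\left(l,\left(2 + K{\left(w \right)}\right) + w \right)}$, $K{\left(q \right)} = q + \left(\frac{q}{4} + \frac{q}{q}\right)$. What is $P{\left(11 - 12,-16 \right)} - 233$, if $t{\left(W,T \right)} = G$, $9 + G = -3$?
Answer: $-89$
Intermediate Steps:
$G = -12$ ($G = -9 - 3 = -12$)
$K{\left(q \right)} = 1 + \frac{5 q}{4}$ ($K{\left(q \right)} = q + \left(q \frac{1}{4} + 1\right) = q + \left(\frac{q}{4} + 1\right) = q + \left(1 + \frac{q}{4}\right) = 1 + \frac{5 q}{4}$)
$t{\left(W,T \right)} = -12$
$P{\left(l,w \right)} = 144$ ($P{\left(l,w \right)} = \left(-12\right)^{2} = 144$)
$P{\left(11 - 12,-16 \right)} - 233 = 144 - 233 = -89$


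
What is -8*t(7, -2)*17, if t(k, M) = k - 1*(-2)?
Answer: -1224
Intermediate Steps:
t(k, M) = 2 + k (t(k, M) = k + 2 = 2 + k)
-8*t(7, -2)*17 = -8*(2 + 7)*17 = -8*9*17 = -72*17 = -1224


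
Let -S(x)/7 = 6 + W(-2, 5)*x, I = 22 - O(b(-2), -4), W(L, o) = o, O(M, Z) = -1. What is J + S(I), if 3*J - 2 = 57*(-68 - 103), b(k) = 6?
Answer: -12286/3 ≈ -4095.3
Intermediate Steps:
J = -9745/3 (J = ⅔ + (57*(-68 - 103))/3 = ⅔ + (57*(-171))/3 = ⅔ + (⅓)*(-9747) = ⅔ - 3249 = -9745/3 ≈ -3248.3)
I = 23 (I = 22 - 1*(-1) = 22 + 1 = 23)
S(x) = -42 - 35*x (S(x) = -7*(6 + 5*x) = -42 - 35*x)
J + S(I) = -9745/3 + (-42 - 35*23) = -9745/3 + (-42 - 805) = -9745/3 - 847 = -12286/3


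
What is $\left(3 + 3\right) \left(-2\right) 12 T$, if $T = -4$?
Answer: $576$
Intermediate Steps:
$\left(3 + 3\right) \left(-2\right) 12 T = \left(3 + 3\right) \left(-2\right) 12 \left(-4\right) = 6 \left(-2\right) 12 \left(-4\right) = \left(-12\right) 12 \left(-4\right) = \left(-144\right) \left(-4\right) = 576$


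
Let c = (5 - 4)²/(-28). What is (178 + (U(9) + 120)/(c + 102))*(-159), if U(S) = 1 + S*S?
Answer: -81701514/2855 ≈ -28617.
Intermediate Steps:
c = -1/28 (c = 1²*(-1/28) = 1*(-1/28) = -1/28 ≈ -0.035714)
U(S) = 1 + S²
(178 + (U(9) + 120)/(c + 102))*(-159) = (178 + ((1 + 9²) + 120)/(-1/28 + 102))*(-159) = (178 + ((1 + 81) + 120)/(2855/28))*(-159) = (178 + (82 + 120)*(28/2855))*(-159) = (178 + 202*(28/2855))*(-159) = (178 + 5656/2855)*(-159) = (513846/2855)*(-159) = -81701514/2855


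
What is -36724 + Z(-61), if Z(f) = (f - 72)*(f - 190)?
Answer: -3341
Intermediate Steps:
Z(f) = (-190 + f)*(-72 + f) (Z(f) = (-72 + f)*(-190 + f) = (-190 + f)*(-72 + f))
-36724 + Z(-61) = -36724 + (13680 + (-61)² - 262*(-61)) = -36724 + (13680 + 3721 + 15982) = -36724 + 33383 = -3341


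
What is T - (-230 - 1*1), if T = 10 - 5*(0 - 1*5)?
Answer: 266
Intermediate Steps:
T = 35 (T = 10 - 5*(0 - 5) = 10 - 5*(-5) = 10 + 25 = 35)
T - (-230 - 1*1) = 35 - (-230 - 1*1) = 35 - (-230 - 1) = 35 - 1*(-231) = 35 + 231 = 266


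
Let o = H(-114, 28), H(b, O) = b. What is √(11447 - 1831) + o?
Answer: -114 + 4*√601 ≈ -15.939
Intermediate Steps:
o = -114
√(11447 - 1831) + o = √(11447 - 1831) - 114 = √9616 - 114 = 4*√601 - 114 = -114 + 4*√601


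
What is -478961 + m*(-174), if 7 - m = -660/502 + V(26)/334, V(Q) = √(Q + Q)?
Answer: -120582349/251 + 174*√13/167 ≈ -4.8040e+5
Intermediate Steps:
V(Q) = √2*√Q (V(Q) = √(2*Q) = √2*√Q)
m = 2087/251 - √13/167 (m = 7 - (-660/502 + (√2*√26)/334) = 7 - (-660*1/502 + (2*√13)*(1/334)) = 7 - (-330/251 + √13/167) = 7 + (330/251 - √13/167) = 2087/251 - √13/167 ≈ 8.2932)
-478961 + m*(-174) = -478961 + (2087/251 - √13/167)*(-174) = -478961 + (-363138/251 + 174*√13/167) = -120582349/251 + 174*√13/167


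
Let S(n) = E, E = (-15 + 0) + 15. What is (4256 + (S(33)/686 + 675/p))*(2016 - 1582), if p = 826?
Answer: 109000061/59 ≈ 1.8475e+6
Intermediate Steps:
E = 0 (E = -15 + 15 = 0)
S(n) = 0
(4256 + (S(33)/686 + 675/p))*(2016 - 1582) = (4256 + (0/686 + 675/826))*(2016 - 1582) = (4256 + (0*(1/686) + 675*(1/826)))*434 = (4256 + (0 + 675/826))*434 = (4256 + 675/826)*434 = (3516131/826)*434 = 109000061/59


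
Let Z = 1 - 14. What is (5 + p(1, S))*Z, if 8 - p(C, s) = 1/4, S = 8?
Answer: -663/4 ≈ -165.75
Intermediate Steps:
p(C, s) = 31/4 (p(C, s) = 8 - 1/4 = 8 - 1*¼ = 8 - ¼ = 31/4)
Z = -13
(5 + p(1, S))*Z = (5 + 31/4)*(-13) = (51/4)*(-13) = -663/4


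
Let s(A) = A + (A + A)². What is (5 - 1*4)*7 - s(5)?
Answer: -98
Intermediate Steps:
s(A) = A + 4*A² (s(A) = A + (2*A)² = A + 4*A²)
(5 - 1*4)*7 - s(5) = (5 - 1*4)*7 - 5*(1 + 4*5) = (5 - 4)*7 - 5*(1 + 20) = 1*7 - 5*21 = 7 - 1*105 = 7 - 105 = -98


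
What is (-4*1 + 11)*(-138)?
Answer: -966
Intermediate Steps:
(-4*1 + 11)*(-138) = (-4 + 11)*(-138) = 7*(-138) = -966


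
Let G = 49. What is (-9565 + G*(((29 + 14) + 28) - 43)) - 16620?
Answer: -24813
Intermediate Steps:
(-9565 + G*(((29 + 14) + 28) - 43)) - 16620 = (-9565 + 49*(((29 + 14) + 28) - 43)) - 16620 = (-9565 + 49*((43 + 28) - 43)) - 16620 = (-9565 + 49*(71 - 43)) - 16620 = (-9565 + 49*28) - 16620 = (-9565 + 1372) - 16620 = -8193 - 16620 = -24813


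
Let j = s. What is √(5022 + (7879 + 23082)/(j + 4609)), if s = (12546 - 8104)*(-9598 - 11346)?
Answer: √43462030699534143983/93028639 ≈ 70.866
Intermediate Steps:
s = -93033248 (s = 4442*(-20944) = -93033248)
j = -93033248
√(5022 + (7879 + 23082)/(j + 4609)) = √(5022 + (7879 + 23082)/(-93033248 + 4609)) = √(5022 + 30961/(-93028639)) = √(5022 + 30961*(-1/93028639)) = √(5022 - 30961/93028639) = √(467189794097/93028639) = √43462030699534143983/93028639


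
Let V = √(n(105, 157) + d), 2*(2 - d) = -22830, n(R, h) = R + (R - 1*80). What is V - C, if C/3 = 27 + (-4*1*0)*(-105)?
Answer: -81 + 3*√1283 ≈ 26.457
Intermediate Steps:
n(R, h) = -80 + 2*R (n(R, h) = R + (R - 80) = R + (-80 + R) = -80 + 2*R)
d = 11417 (d = 2 - ½*(-22830) = 2 + 11415 = 11417)
V = 3*√1283 (V = √((-80 + 2*105) + 11417) = √((-80 + 210) + 11417) = √(130 + 11417) = √11547 = 3*√1283 ≈ 107.46)
C = 81 (C = 3*(27 + (-4*1*0)*(-105)) = 3*(27 - 4*0*(-105)) = 3*(27 + 0*(-105)) = 3*(27 + 0) = 3*27 = 81)
V - C = 3*√1283 - 1*81 = 3*√1283 - 81 = -81 + 3*√1283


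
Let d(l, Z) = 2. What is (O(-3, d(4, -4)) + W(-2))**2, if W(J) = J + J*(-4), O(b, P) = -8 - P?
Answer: 16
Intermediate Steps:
W(J) = -3*J (W(J) = J - 4*J = -3*J)
(O(-3, d(4, -4)) + W(-2))**2 = ((-8 - 1*2) - 3*(-2))**2 = ((-8 - 2) + 6)**2 = (-10 + 6)**2 = (-4)**2 = 16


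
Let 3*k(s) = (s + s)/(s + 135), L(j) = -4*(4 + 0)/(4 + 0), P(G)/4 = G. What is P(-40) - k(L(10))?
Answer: -62872/393 ≈ -159.98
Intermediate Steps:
P(G) = 4*G
L(j) = -4 (L(j) = -16/4 = -4*1 = -4)
k(s) = 2*s/(3*(135 + s)) (k(s) = ((s + s)/(s + 135))/3 = ((2*s)/(135 + s))/3 = (2*s/(135 + s))/3 = 2*s/(3*(135 + s)))
P(-40) - k(L(10)) = 4*(-40) - 2*(-4)/(3*(135 - 4)) = -160 - 2*(-4)/(3*131) = -160 - 1*(-8/393) = -160 + 8/393 = -62872/393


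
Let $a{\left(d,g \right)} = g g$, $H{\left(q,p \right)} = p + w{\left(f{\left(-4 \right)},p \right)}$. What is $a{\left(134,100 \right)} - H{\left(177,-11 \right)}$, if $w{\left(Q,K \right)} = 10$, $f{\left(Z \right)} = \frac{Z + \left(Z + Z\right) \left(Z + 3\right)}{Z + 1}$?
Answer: $10001$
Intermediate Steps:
$f{\left(Z \right)} = \frac{Z + 2 Z \left(3 + Z\right)}{1 + Z}$
$H{\left(q,p \right)} = 10 + p$ ($H{\left(q,p \right)} = p + 10 = 10 + p$)
$a{\left(d,g \right)} = g^{2}$
$a{\left(134,100 \right)} - H{\left(177,-11 \right)} = 100^{2} - \left(10 - 11\right) = 10000 - -1 = 10000 + 1 = 10001$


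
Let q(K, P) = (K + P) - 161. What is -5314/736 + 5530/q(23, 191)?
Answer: 1894219/19504 ≈ 97.120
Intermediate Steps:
q(K, P) = -161 + K + P
-5314/736 + 5530/q(23, 191) = -5314/736 + 5530/(-161 + 23 + 191) = -5314*1/736 + 5530/53 = -2657/368 + 5530*(1/53) = -2657/368 + 5530/53 = 1894219/19504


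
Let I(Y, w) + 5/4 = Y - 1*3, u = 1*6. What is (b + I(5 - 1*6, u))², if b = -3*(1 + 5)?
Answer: 8649/16 ≈ 540.56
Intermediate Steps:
u = 6
I(Y, w) = -17/4 + Y (I(Y, w) = -5/4 + (Y - 1*3) = -5/4 + (Y - 3) = -5/4 + (-3 + Y) = -17/4 + Y)
b = -18 (b = -3*6 = -18)
(b + I(5 - 1*6, u))² = (-18 + (-17/4 + (5 - 1*6)))² = (-18 + (-17/4 + (5 - 6)))² = (-18 + (-17/4 - 1))² = (-18 - 21/4)² = (-93/4)² = 8649/16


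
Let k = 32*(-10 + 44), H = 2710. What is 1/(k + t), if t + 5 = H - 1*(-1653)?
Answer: 1/5446 ≈ 0.00018362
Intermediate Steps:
k = 1088 (k = 32*34 = 1088)
t = 4358 (t = -5 + (2710 - 1*(-1653)) = -5 + (2710 + 1653) = -5 + 4363 = 4358)
1/(k + t) = 1/(1088 + 4358) = 1/5446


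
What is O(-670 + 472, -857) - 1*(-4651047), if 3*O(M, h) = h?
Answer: 13952284/3 ≈ 4.6508e+6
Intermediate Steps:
O(M, h) = h/3
O(-670 + 472, -857) - 1*(-4651047) = (⅓)*(-857) - 1*(-4651047) = -857/3 + 4651047 = 13952284/3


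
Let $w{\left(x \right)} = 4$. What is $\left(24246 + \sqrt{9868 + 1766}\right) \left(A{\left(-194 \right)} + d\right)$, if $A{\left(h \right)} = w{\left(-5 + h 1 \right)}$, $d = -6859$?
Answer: $-166206330 - 6855 \sqrt{11634} \approx -1.6695 \cdot 10^{8}$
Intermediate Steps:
$A{\left(h \right)} = 4$
$\left(24246 + \sqrt{9868 + 1766}\right) \left(A{\left(-194 \right)} + d\right) = \left(24246 + \sqrt{9868 + 1766}\right) \left(4 - 6859\right) = \left(24246 + \sqrt{11634}\right) \left(-6855\right) = -166206330 - 6855 \sqrt{11634}$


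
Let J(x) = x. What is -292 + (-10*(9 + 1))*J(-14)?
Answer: 1108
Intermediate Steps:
-292 + (-10*(9 + 1))*J(-14) = -292 - 10*(9 + 1)*(-14) = -292 - 10*10*(-14) = -292 - 100*(-14) = -292 + 1400 = 1108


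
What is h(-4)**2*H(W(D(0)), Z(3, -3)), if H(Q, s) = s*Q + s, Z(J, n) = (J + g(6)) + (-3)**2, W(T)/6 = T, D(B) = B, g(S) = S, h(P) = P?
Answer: 288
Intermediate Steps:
W(T) = 6*T
Z(J, n) = 15 + J (Z(J, n) = (J + 6) + (-3)**2 = (6 + J) + 9 = 15 + J)
H(Q, s) = s + Q*s (H(Q, s) = Q*s + s = s + Q*s)
h(-4)**2*H(W(D(0)), Z(3, -3)) = (-4)**2*((15 + 3)*(1 + 6*0)) = 16*(18*(1 + 0)) = 16*(18*1) = 16*18 = 288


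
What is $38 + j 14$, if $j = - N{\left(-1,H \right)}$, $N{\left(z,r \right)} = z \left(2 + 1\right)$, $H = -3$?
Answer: $80$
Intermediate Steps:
$N{\left(z,r \right)} = 3 z$ ($N{\left(z,r \right)} = z 3 = 3 z$)
$j = 3$ ($j = - 3 \left(-1\right) = \left(-1\right) \left(-3\right) = 3$)
$38 + j 14 = 38 + 3 \cdot 14 = 38 + 42 = 80$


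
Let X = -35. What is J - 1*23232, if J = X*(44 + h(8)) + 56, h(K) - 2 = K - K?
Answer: -24786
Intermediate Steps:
h(K) = 2 (h(K) = 2 + (K - K) = 2 + 0 = 2)
J = -1554 (J = -35*(44 + 2) + 56 = -35*46 + 56 = -1610 + 56 = -1554)
J - 1*23232 = -1554 - 1*23232 = -1554 - 23232 = -24786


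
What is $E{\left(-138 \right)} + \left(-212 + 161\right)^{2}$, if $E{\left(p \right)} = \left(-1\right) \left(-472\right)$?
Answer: $3073$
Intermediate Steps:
$E{\left(p \right)} = 472$
$E{\left(-138 \right)} + \left(-212 + 161\right)^{2} = 472 + \left(-212 + 161\right)^{2} = 472 + \left(-51\right)^{2} = 472 + 2601 = 3073$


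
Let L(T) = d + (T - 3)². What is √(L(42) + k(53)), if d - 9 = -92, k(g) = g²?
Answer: √4247 ≈ 65.169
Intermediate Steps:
d = -83 (d = 9 - 92 = -83)
L(T) = -83 + (-3 + T)² (L(T) = -83 + (T - 3)² = -83 + (-3 + T)²)
√(L(42) + k(53)) = √((-83 + (-3 + 42)²) + 53²) = √((-83 + 39²) + 2809) = √((-83 + 1521) + 2809) = √(1438 + 2809) = √4247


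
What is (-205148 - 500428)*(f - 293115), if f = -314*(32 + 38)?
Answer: 222323469720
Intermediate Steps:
f = -21980 (f = -314*70 = -21980)
(-205148 - 500428)*(f - 293115) = (-205148 - 500428)*(-21980 - 293115) = -705576*(-315095) = 222323469720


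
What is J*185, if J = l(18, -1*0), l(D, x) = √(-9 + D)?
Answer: 555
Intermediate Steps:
J = 3 (J = √(-9 + 18) = √9 = 3)
J*185 = 3*185 = 555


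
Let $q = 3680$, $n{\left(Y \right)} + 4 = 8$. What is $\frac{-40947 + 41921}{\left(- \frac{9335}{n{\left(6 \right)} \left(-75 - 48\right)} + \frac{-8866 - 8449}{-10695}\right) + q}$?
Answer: $\frac{113891768}{432717689} \approx 0.2632$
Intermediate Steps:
$n{\left(Y \right)} = 4$ ($n{\left(Y \right)} = -4 + 8 = 4$)
$\frac{-40947 + 41921}{\left(- \frac{9335}{n{\left(6 \right)} \left(-75 - 48\right)} + \frac{-8866 - 8449}{-10695}\right) + q} = \frac{-40947 + 41921}{\left(- \frac{9335}{4 \left(-75 - 48\right)} + \frac{-8866 - 8449}{-10695}\right) + 3680} = \frac{974}{\left(- \frac{9335}{4 \left(-123\right)} - - \frac{3463}{2139}\right) + 3680} = \frac{974}{\left(- \frac{9335}{-492} + \frac{3463}{2139}\right) + 3680} = \frac{974}{\left(\left(-9335\right) \left(- \frac{1}{492}\right) + \frac{3463}{2139}\right) + 3680} = \frac{974}{\left(\frac{9335}{492} + \frac{3463}{2139}\right) + 3680} = \frac{974}{\frac{2407929}{116932} + 3680} = \frac{974}{\frac{432717689}{116932}} = 974 \cdot \frac{116932}{432717689} = \frac{113891768}{432717689}$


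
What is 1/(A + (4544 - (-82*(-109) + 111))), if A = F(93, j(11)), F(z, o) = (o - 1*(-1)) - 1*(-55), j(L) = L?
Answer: -1/4438 ≈ -0.00022533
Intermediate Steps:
F(z, o) = 56 + o (F(z, o) = (o + 1) + 55 = (1 + o) + 55 = 56 + o)
A = 67 (A = 56 + 11 = 67)
1/(A + (4544 - (-82*(-109) + 111))) = 1/(67 + (4544 - (-82*(-109) + 111))) = 1/(67 + (4544 - (8938 + 111))) = 1/(67 + (4544 - 1*9049)) = 1/(67 + (4544 - 9049)) = 1/(67 - 4505) = 1/(-4438) = -1/4438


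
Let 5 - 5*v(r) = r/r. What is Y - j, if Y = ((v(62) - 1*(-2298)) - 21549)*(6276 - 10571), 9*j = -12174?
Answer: 248042885/3 ≈ 8.2681e+7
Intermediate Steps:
v(r) = 4/5 (v(r) = 1 - r/(5*r) = 1 - 1/5*1 = 1 - 1/5 = 4/5)
j = -4058/3 (j = (1/9)*(-12174) = -4058/3 ≈ -1352.7)
Y = 82679609 (Y = ((4/5 - 1*(-2298)) - 21549)*(6276 - 10571) = ((4/5 + 2298) - 21549)*(-4295) = (11494/5 - 21549)*(-4295) = -96251/5*(-4295) = 82679609)
Y - j = 82679609 - 1*(-4058/3) = 82679609 + 4058/3 = 248042885/3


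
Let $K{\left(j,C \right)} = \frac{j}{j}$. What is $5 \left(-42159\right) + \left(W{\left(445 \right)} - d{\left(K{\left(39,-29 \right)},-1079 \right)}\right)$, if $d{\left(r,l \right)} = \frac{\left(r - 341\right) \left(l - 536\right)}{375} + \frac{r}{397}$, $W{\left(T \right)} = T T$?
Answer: $- \frac{84765073}{5955} \approx -14234.0$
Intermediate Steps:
$W{\left(T \right)} = T^{2}$
$K{\left(j,C \right)} = 1$
$d{\left(r,l \right)} = \frac{r}{397} + \frac{\left(-536 + l\right) \left(-341 + r\right)}{375}$ ($d{\left(r,l \right)} = \left(-341 + r\right) \left(-536 + l\right) \frac{1}{375} + r \frac{1}{397} = \left(-536 + l\right) \left(-341 + r\right) \frac{1}{375} + \frac{r}{397} = \frac{\left(-536 + l\right) \left(-341 + r\right)}{375} + \frac{r}{397} = \frac{r}{397} + \frac{\left(-536 + l\right) \left(-341 + r\right)}{375}$)
$5 \left(-42159\right) + \left(W{\left(445 \right)} - d{\left(K{\left(39,-29 \right)},-1079 \right)}\right) = 5 \left(-42159\right) - \left(\frac{182776}{375} - 198025 - \frac{212417}{148875} + \frac{367939}{375} + \frac{1}{375} \left(-1079\right) 1\right) = -210795 + \left(198025 - \left(\frac{182776}{375} - \frac{212417}{148875} + \frac{367939}{375} - \frac{1079}{375}\right)\right) = -210795 + \left(198025 - \frac{8719723}{5955}\right) = -210795 + \frac{1170519152}{5955} = - \frac{84765073}{5955}$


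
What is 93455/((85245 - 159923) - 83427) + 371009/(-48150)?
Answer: -12631647239/1522551150 ≈ -8.2964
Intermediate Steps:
93455/((85245 - 159923) - 83427) + 371009/(-48150) = 93455/(-74678 - 83427) + 371009*(-1/48150) = 93455/(-158105) - 371009/48150 = 93455*(-1/158105) - 371009/48150 = -18691/31621 - 371009/48150 = -12631647239/1522551150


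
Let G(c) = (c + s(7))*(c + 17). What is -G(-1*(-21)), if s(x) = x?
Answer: -1064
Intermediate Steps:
G(c) = (7 + c)*(17 + c) (G(c) = (c + 7)*(c + 17) = (7 + c)*(17 + c))
-G(-1*(-21)) = -(119 + (-1*(-21))² + 24*(-1*(-21))) = -(119 + 21² + 24*21) = -(119 + 441 + 504) = -1*1064 = -1064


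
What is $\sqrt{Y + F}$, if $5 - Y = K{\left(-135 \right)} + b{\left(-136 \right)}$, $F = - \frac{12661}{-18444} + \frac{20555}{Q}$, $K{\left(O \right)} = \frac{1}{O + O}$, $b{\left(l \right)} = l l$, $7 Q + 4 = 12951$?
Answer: $\frac{7 i \sqrt{9997068825874823955}}{162814410} \approx 135.94 i$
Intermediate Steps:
$Q = \frac{12947}{7}$ ($Q = - \frac{4}{7} + \frac{1}{7} \cdot 12951 = - \frac{4}{7} + \frac{12951}{7} = \frac{12947}{7} \approx 1849.6$)
$b{\left(l \right)} = l^{2}$
$K{\left(O \right)} = \frac{1}{2 O}$
$F = \frac{2817736907}{238794468}$ ($F = - \frac{12661}{-18444} + \frac{20555}{\frac{12947}{7}} = \left(-12661\right) \left(- \frac{1}{18444}\right) + 20555 \cdot \frac{7}{12947} = \frac{12661}{18444} + \frac{143885}{12947} = \frac{2817736907}{238794468} \approx 11.8$)
$Y = - \frac{4992569}{270}$ ($Y = 5 - \left(\frac{1}{2 \left(-135\right)} + \left(-136\right)^{2}\right) = 5 - \left(\frac{1}{2} \left(- \frac{1}{135}\right) + 18496\right) = 5 - \left(- \frac{1}{270} + 18496\right) = 5 - \frac{4993919}{270} = - \frac{4992569}{270} \approx -18491.0$)
$\sqrt{Y + F} = \sqrt{- \frac{4992569}{270} + \frac{2817736907}{238794468}} = \sqrt{- \frac{198572844890567}{10745751060}} = \frac{7 i \sqrt{9997068825874823955}}{162814410}$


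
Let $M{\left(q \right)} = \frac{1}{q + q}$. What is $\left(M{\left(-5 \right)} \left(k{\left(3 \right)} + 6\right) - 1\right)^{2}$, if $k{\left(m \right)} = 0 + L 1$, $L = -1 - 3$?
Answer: $\frac{36}{25} \approx 1.44$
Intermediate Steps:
$L = -4$ ($L = -1 - 3 = -4$)
$k{\left(m \right)} = -4$ ($k{\left(m \right)} = 0 - 4 = -4$)
$M{\left(q \right)} = \frac{1}{2 q}$
$\left(M{\left(-5 \right)} \left(k{\left(3 \right)} + 6\right) - 1\right)^{2} = \left(\frac{1}{2 \left(-5\right)} \left(-4 + 6\right) - 1\right)^{2} = \left(\frac{1}{2} \left(- \frac{1}{5}\right) 2 - 1\right)^{2} = \left(\left(- \frac{1}{10}\right) 2 - 1\right)^{2} = \left(- \frac{1}{5} - 1\right)^{2} = \left(- \frac{6}{5}\right)^{2} = \frac{36}{25}$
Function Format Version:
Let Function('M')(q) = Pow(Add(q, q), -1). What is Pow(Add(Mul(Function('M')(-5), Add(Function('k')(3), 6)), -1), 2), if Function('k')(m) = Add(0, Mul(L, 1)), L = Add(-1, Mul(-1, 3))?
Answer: Rational(36, 25) ≈ 1.4400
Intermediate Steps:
L = -4 (L = Add(-1, -3) = -4)
Function('k')(m) = -4 (Function('k')(m) = Add(0, Mul(-4, 1)) = Add(0, -4) = -4)
Function('M')(q) = Mul(Rational(1, 2), Pow(q, -1)) (Function('M')(q) = Pow(Mul(2, q), -1) = Mul(Rational(1, 2), Pow(q, -1)))
Pow(Add(Mul(Function('M')(-5), Add(Function('k')(3), 6)), -1), 2) = Pow(Add(Mul(Mul(Rational(1, 2), Pow(-5, -1)), Add(-4, 6)), -1), 2) = Pow(Add(Mul(Mul(Rational(1, 2), Rational(-1, 5)), 2), -1), 2) = Pow(Add(Mul(Rational(-1, 10), 2), -1), 2) = Pow(Add(Rational(-1, 5), -1), 2) = Pow(Rational(-6, 5), 2) = Rational(36, 25)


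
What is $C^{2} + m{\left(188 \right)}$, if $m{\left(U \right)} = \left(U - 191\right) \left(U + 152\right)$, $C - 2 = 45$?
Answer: $1189$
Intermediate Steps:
$C = 47$ ($C = 2 + 45 = 47$)
$m{\left(U \right)} = \left(-191 + U\right) \left(152 + U\right)$
$C^{2} + m{\left(188 \right)} = 47^{2} - \left(36364 - 35344\right) = 2209 - 1020 = 1189$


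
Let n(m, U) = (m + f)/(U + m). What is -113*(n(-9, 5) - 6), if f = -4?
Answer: 1243/4 ≈ 310.75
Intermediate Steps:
n(m, U) = (-4 + m)/(U + m) (n(m, U) = (m - 4)/(U + m) = (-4 + m)/(U + m))
-113*(n(-9, 5) - 6) = -113*((-4 - 9)/(5 - 9) - 6) = -113*(-13/(-4) - 6) = -113*(-¼*(-13) - 6) = -113*(13/4 - 6) = -113*(-11/4) = 1243/4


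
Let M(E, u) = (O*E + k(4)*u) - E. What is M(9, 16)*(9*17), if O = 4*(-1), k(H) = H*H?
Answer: 32283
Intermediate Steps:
k(H) = H**2
O = -4
M(E, u) = -5*E + 16*u (M(E, u) = (-4*E + 4**2*u) - E = (-4*E + 16*u) - E = -5*E + 16*u)
M(9, 16)*(9*17) = (-5*9 + 16*16)*(9*17) = (-45 + 256)*153 = 211*153 = 32283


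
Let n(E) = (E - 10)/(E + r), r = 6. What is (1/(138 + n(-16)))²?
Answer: 25/494209 ≈ 5.0586e-5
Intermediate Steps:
n(E) = (-10 + E)/(6 + E) (n(E) = (E - 10)/(E + 6) = (-10 + E)/(6 + E))
(1/(138 + n(-16)))² = (1/(138 + (-10 - 16)/(6 - 16)))² = (1/(138 - 26/(-10)))² = (1/(138 - ⅒*(-26)))² = (1/(138 + 13/5))² = (1/(703/5))² = (5/703)² = 25/494209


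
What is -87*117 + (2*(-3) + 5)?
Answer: -10180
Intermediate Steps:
-87*117 + (2*(-3) + 5) = -10179 + (-6 + 5) = -10179 - 1 = -10180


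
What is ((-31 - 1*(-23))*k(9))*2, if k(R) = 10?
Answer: -160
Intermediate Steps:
((-31 - 1*(-23))*k(9))*2 = ((-31 - 1*(-23))*10)*2 = ((-31 + 23)*10)*2 = -8*10*2 = -80*2 = -160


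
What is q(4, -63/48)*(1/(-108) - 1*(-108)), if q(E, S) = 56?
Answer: 163282/27 ≈ 6047.5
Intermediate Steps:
q(4, -63/48)*(1/(-108) - 1*(-108)) = 56*(1/(-108) - 1*(-108)) = 56*(-1/108 + 108) = 56*(11663/108) = 163282/27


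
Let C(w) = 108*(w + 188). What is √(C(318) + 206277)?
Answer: 35*√213 ≈ 510.81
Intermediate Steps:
C(w) = 20304 + 108*w (C(w) = 108*(188 + w) = 20304 + 108*w)
√(C(318) + 206277) = √((20304 + 108*318) + 206277) = √((20304 + 34344) + 206277) = √(54648 + 206277) = √260925 = 35*√213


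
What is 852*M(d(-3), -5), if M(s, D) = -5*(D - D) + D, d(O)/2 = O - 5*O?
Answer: -4260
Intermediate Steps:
d(O) = -8*O (d(O) = 2*(O - 5*O) = 2*(-4*O) = -8*O)
M(s, D) = D (M(s, D) = -5*0 + D = 0 + D = D)
852*M(d(-3), -5) = 852*(-5) = -4260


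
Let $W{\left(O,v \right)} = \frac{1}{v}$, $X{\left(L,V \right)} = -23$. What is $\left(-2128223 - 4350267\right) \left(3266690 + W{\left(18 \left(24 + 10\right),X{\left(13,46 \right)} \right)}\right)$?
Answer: $- \frac{486754018977810}{23} \approx -2.1163 \cdot 10^{13}$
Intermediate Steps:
$\left(-2128223 - 4350267\right) \left(3266690 + W{\left(18 \left(24 + 10\right),X{\left(13,46 \right)} \right)}\right) = \left(-2128223 - 4350267\right) \left(3266690 + \frac{1}{-23}\right) = - 6478490 \left(3266690 - \frac{1}{23}\right) = \left(-6478490\right) \frac{75133869}{23} = - \frac{486754018977810}{23}$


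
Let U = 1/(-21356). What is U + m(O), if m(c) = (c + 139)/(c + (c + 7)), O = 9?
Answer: 3160663/533900 ≈ 5.9200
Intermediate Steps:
U = -1/21356 ≈ -4.6825e-5
m(c) = (139 + c)/(7 + 2*c) (m(c) = (139 + c)/(c + (7 + c)) = (139 + c)/(7 + 2*c))
U + m(O) = -1/21356 + (139 + 9)/(7 + 2*9) = -1/21356 + 148/(7 + 18) = -1/21356 + 148/25 = 3160663/533900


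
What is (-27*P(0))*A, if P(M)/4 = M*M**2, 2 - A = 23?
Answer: 0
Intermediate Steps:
A = -21 (A = 2 - 1*23 = 2 - 23 = -21)
P(M) = 4*M**3 (P(M) = 4*(M*M**2) = 4*M**3)
(-27*P(0))*A = -108*0**3*(-21) = -108*0*(-21) = -27*0*(-21) = 0*(-21) = 0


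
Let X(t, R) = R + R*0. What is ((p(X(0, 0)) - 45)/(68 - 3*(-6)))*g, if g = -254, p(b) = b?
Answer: 5715/43 ≈ 132.91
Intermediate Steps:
X(t, R) = R (X(t, R) = R + 0 = R)
((p(X(0, 0)) - 45)/(68 - 3*(-6)))*g = ((0 - 45)/(68 - 3*(-6)))*(-254) = -45/(68 + 18)*(-254) = -45/86*(-254) = 5715/43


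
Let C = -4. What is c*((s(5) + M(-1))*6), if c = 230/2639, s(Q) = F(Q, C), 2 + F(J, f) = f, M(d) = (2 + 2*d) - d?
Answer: -6900/2639 ≈ -2.6146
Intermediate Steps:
M(d) = 2 + d
F(J, f) = -2 + f
s(Q) = -6 (s(Q) = -2 - 4 = -6)
c = 230/2639 (c = 230*(1/2639) = 230/2639 ≈ 0.087154)
c*((s(5) + M(-1))*6) = 230*((-6 + (2 - 1))*6)/2639 = 230*((-6 + 1)*6)/2639 = 230*(-5*6)/2639 = (230/2639)*(-30) = -6900/2639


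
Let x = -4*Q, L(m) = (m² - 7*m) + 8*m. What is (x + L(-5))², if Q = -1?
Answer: 576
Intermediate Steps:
L(m) = m + m²
x = 4 (x = -4*(-1) = -1*(-4) = 4)
(x + L(-5))² = (4 - 5*(1 - 5))² = (4 - 5*(-4))² = (4 + 20)² = 24² = 576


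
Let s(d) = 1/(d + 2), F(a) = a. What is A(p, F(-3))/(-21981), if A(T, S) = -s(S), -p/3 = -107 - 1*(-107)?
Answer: -1/21981 ≈ -4.5494e-5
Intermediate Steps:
p = 0 (p = -3*(-107 - 1*(-107)) = -3*(-107 + 107) = -3*0 = 0)
s(d) = 1/(2 + d)
A(T, S) = -1/(2 + S)
A(p, F(-3))/(-21981) = -1/(2 - 3)/(-21981) = -1/(-1)*(-1/21981) = -1*(-1)*(-1/21981) = 1*(-1/21981) = -1/21981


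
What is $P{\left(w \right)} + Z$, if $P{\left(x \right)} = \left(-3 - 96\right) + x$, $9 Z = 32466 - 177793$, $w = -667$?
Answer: $- \frac{152221}{9} \approx -16913.0$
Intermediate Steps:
$Z = - \frac{145327}{9}$ ($Z = \frac{32466 - 177793}{9} = \frac{1}{9} \left(-145327\right) = - \frac{145327}{9} \approx -16147.0$)
$P{\left(x \right)} = -99 + x$
$P{\left(w \right)} + Z = \left(-99 - 667\right) - \frac{145327}{9} = -766 - \frac{145327}{9} = - \frac{152221}{9}$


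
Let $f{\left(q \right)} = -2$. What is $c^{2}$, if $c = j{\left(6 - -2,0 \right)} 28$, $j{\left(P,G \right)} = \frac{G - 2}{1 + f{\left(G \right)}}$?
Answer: $3136$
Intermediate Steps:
$j{\left(P,G \right)} = 2 - G$ ($j{\left(P,G \right)} = \frac{G - 2}{1 - 2} = \frac{-2 + G}{-1} = \left(-2 + G\right) \left(-1\right) = 2 - G$)
$c = 56$ ($c = \left(2 - 0\right) 28 = \left(2 + 0\right) 28 = 2 \cdot 28 = 56$)
$c^{2} = 56^{2} = 3136$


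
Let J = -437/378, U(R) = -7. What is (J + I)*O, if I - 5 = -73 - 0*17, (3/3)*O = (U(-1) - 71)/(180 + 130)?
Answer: 339833/19530 ≈ 17.401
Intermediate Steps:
J = -437/378 (J = -437*1/378 = -437/378 ≈ -1.1561)
O = -39/155 (O = (-7 - 71)/(180 + 130) = -78/310 = -78*1/310 = -39/155 ≈ -0.25161)
I = -68 (I = 5 + (-73 - 0*17) = 5 + (-73 - 1*0) = 5 + (-73 + 0) = 5 - 73 = -68)
(J + I)*O = (-437/378 - 68)*(-39/155) = -26141/378*(-39/155) = 339833/19530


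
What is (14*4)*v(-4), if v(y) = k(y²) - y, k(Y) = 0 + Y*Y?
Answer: 14560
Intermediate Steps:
k(Y) = Y² (k(Y) = 0 + Y² = Y²)
v(y) = y⁴ - y (v(y) = (y²)² - y = y⁴ - y)
(14*4)*v(-4) = (14*4)*((-4)⁴ - 1*(-4)) = 56*(256 + 4) = 56*260 = 14560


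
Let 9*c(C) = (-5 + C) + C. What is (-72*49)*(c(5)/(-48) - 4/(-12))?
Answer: -6811/6 ≈ -1135.2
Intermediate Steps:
c(C) = -5/9 + 2*C/9 (c(C) = ((-5 + C) + C)/9 = (-5 + 2*C)/9 = -5/9 + 2*C/9)
(-72*49)*(c(5)/(-48) - 4/(-12)) = (-72*49)*((-5/9 + (2/9)*5)/(-48) - 4/(-12)) = -3528*((-5/9 + 10/9)*(-1/48) - 4*(-1/12)) = -3528*((5/9)*(-1/48) + ⅓) = -3528*(-5/432 + ⅓) = -3528*139/432 = -6811/6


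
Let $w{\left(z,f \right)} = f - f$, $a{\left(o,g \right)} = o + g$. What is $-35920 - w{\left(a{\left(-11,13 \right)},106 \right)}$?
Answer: $-35920$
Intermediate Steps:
$a{\left(o,g \right)} = g + o$
$w{\left(z,f \right)} = 0$
$-35920 - w{\left(a{\left(-11,13 \right)},106 \right)} = -35920 - 0 = -35920 + 0 = -35920$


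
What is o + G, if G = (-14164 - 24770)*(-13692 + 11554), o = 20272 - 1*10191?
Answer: 83250973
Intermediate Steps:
o = 10081 (o = 20272 - 10191 = 10081)
G = 83240892 (G = -38934*(-2138) = 83240892)
o + G = 10081 + 83240892 = 83250973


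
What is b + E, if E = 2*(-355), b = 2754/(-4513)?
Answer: -3206984/4513 ≈ -710.61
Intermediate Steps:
b = -2754/4513 (b = 2754*(-1/4513) = -2754/4513 ≈ -0.61024)
E = -710
b + E = -2754/4513 - 710 = -3206984/4513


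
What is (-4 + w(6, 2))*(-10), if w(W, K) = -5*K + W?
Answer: 80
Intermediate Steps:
w(W, K) = W - 5*K
(-4 + w(6, 2))*(-10) = (-4 + (6 - 5*2))*(-10) = (-4 + (6 - 10))*(-10) = (-4 - 4)*(-10) = -8*(-10) = 80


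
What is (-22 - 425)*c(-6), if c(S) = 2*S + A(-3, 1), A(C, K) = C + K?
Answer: 6258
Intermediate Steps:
c(S) = -2 + 2*S (c(S) = 2*S + (-3 + 1) = 2*S - 2 = -2 + 2*S)
(-22 - 425)*c(-6) = (-22 - 425)*(-2 + 2*(-6)) = -447*(-2 - 12) = -447*(-14) = 6258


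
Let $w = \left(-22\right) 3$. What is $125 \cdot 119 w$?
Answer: $-981750$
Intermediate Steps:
$w = -66$
$125 \cdot 119 w = 125 \cdot 119 \left(-66\right) = 14875 \left(-66\right) = -981750$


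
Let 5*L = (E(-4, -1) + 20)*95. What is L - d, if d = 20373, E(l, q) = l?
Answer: -20069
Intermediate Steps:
L = 304 (L = ((-4 + 20)*95)/5 = (16*95)/5 = (⅕)*1520 = 304)
L - d = 304 - 1*20373 = 304 - 20373 = -20069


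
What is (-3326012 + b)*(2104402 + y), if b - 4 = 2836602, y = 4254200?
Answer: -3111937970412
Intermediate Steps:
b = 2836606 (b = 4 + 2836602 = 2836606)
(-3326012 + b)*(2104402 + y) = (-3326012 + 2836606)*(2104402 + 4254200) = -489406*6358602 = -3111937970412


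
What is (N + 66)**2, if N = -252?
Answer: 34596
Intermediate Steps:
(N + 66)**2 = (-252 + 66)**2 = (-186)**2 = 34596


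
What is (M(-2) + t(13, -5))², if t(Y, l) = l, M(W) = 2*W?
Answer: 81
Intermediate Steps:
(M(-2) + t(13, -5))² = (2*(-2) - 5)² = (-4 - 5)² = (-9)² = 81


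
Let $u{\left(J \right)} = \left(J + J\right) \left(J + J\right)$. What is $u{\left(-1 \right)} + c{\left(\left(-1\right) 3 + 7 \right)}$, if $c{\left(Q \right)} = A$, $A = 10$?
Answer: $14$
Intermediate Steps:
$u{\left(J \right)} = 4 J^{2}$ ($u{\left(J \right)} = 2 J 2 J = 4 J^{2}$)
$c{\left(Q \right)} = 10$
$u{\left(-1 \right)} + c{\left(\left(-1\right) 3 + 7 \right)} = 4 \left(-1\right)^{2} + 10 = 4 \cdot 1 + 10 = 4 + 10 = 14$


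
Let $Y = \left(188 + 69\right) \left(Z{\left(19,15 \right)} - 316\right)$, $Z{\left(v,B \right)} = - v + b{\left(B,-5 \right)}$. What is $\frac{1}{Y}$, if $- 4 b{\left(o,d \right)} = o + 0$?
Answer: $- \frac{4}{348235} \approx -1.1486 \cdot 10^{-5}$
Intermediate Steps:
$b{\left(o,d \right)} = - \frac{o}{4}$ ($b{\left(o,d \right)} = - \frac{o + 0}{4} = - \frac{o}{4}$)
$Z{\left(v,B \right)} = - v - \frac{B}{4}$
$Y = - \frac{348235}{4}$ ($Y = \left(188 + 69\right) \left(\left(\left(-1\right) 19 - \frac{15}{4}\right) - 316\right) = 257 \left(\left(-19 - \frac{15}{4}\right) - 316\right) = 257 \left(- \frac{91}{4} - 316\right) = 257 \left(- \frac{1355}{4}\right) = - \frac{348235}{4} \approx -87059.0$)
$\frac{1}{Y} = \frac{1}{- \frac{348235}{4}} = - \frac{4}{348235}$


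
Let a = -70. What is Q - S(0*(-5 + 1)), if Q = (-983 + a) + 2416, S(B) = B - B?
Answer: 1363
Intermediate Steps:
S(B) = 0
Q = 1363 (Q = (-983 - 70) + 2416 = -1053 + 2416 = 1363)
Q - S(0*(-5 + 1)) = 1363 - 1*0 = 1363 + 0 = 1363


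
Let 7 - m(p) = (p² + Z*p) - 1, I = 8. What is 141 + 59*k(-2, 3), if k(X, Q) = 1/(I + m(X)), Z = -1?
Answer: 1469/10 ≈ 146.90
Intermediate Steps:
m(p) = 8 + p - p² (m(p) = 7 - ((p² - p) - 1) = 7 - (-1 + p² - p) = 7 + (1 + p - p²) = 8 + p - p²)
k(X, Q) = 1/(16 + X - X²) (k(X, Q) = 1/(8 + (8 + X - X²)) = 1/(16 + X - X²))
141 + 59*k(-2, 3) = 141 + 59/(16 - 2 - 1*(-2)²) = 141 + 59/(16 - 2 - 1*4) = 141 + 59/(16 - 2 - 4) = 141 + 59/10 = 1469/10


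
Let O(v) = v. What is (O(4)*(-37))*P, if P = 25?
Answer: -3700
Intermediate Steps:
(O(4)*(-37))*P = (4*(-37))*25 = -148*25 = -3700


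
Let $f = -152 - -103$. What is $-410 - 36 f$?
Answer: $1354$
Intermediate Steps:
$f = -49$ ($f = -152 + 103 = -49$)
$-410 - 36 f = -410 - -1764 = -410 + 1764 = 1354$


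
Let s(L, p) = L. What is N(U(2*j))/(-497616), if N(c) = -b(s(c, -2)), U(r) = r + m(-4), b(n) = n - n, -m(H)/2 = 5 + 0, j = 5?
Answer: 0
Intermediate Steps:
m(H) = -10 (m(H) = -2*(5 + 0) = -2*5 = -10)
b(n) = 0
U(r) = -10 + r (U(r) = r - 10 = -10 + r)
N(c) = 0 (N(c) = -1*0 = 0)
N(U(2*j))/(-497616) = 0/(-497616) = 0*(-1/497616) = 0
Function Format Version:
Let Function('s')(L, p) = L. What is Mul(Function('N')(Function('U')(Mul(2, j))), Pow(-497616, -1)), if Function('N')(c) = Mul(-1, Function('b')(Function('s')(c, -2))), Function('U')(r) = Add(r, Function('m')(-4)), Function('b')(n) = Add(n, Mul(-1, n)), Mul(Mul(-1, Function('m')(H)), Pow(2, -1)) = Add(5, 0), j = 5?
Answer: 0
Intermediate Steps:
Function('m')(H) = -10 (Function('m')(H) = Mul(-2, Add(5, 0)) = Mul(-2, 5) = -10)
Function('b')(n) = 0
Function('U')(r) = Add(-10, r) (Function('U')(r) = Add(r, -10) = Add(-10, r))
Function('N')(c) = 0 (Function('N')(c) = Mul(-1, 0) = 0)
Mul(Function('N')(Function('U')(Mul(2, j))), Pow(-497616, -1)) = Mul(0, Pow(-497616, -1)) = Mul(0, Rational(-1, 497616)) = 0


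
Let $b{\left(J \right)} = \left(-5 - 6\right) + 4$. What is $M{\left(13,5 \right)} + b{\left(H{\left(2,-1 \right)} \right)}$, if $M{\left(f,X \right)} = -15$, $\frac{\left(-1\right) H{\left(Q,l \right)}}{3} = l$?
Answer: $-22$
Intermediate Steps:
$H{\left(Q,l \right)} = - 3 l$
$b{\left(J \right)} = -7$ ($b{\left(J \right)} = -11 + 4 = -7$)
$M{\left(13,5 \right)} + b{\left(H{\left(2,-1 \right)} \right)} = -15 - 7 = -22$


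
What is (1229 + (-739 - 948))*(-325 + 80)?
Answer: 112210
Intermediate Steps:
(1229 + (-739 - 948))*(-325 + 80) = (1229 - 1687)*(-245) = -458*(-245) = 112210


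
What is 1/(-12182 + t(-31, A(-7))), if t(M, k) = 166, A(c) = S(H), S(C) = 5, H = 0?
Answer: -1/12016 ≈ -8.3222e-5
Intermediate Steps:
A(c) = 5
1/(-12182 + t(-31, A(-7))) = 1/(-12182 + 166) = 1/(-12016) = -1/12016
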